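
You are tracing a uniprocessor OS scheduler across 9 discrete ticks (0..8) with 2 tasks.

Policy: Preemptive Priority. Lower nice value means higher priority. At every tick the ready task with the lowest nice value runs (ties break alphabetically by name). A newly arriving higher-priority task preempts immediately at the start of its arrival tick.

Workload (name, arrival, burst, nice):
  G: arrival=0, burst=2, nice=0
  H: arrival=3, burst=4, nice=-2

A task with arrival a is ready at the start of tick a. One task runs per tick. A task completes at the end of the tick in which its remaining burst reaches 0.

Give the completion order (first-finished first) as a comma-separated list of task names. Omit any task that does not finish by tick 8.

completion order = G, H

t=0: ready={G} → run G
t=1: ready={G} → run G
t=2: (idle)
t=3: ready={H} → run H
t=4: ready={H} → run H
t=5: ready={H} → run H
t=6: ready={H} → run H
t=7: (idle)
t=8: (idle)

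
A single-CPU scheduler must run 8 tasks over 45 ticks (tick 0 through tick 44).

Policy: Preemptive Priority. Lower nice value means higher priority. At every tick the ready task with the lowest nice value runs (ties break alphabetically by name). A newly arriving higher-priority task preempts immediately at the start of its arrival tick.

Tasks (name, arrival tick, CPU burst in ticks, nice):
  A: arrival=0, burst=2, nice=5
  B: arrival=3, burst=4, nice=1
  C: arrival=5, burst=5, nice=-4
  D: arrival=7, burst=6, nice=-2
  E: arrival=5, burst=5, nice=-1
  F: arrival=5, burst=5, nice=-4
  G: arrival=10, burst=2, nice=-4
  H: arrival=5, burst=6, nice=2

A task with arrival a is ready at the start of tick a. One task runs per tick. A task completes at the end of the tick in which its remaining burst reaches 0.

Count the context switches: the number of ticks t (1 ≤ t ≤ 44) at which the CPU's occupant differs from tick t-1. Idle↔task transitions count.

t=0: ready={A} → run A
t=1: ready={A} → run A
t=2: (idle)
t=3: ready={B} → run B
t=4: ready={B} → run B
t=5: ready={B,C,E,F,H} → run C
t=6: ready={B,C,E,F,H} → run C
t=7: ready={B,C,D,E,F,H} → run C
t=8: ready={B,C,D,E,F,H} → run C
t=9: ready={B,C,D,E,F,H} → run C
t=10: ready={B,D,E,F,G,H} → run F
t=11: ready={B,D,E,F,G,H} → run F
t=12: ready={B,D,E,F,G,H} → run F
t=13: ready={B,D,E,F,G,H} → run F
t=14: ready={B,D,E,F,G,H} → run F
t=15: ready={B,D,E,G,H} → run G
t=16: ready={B,D,E,G,H} → run G
t=17: ready={B,D,E,H} → run D
t=18: ready={B,D,E,H} → run D
t=19: ready={B,D,E,H} → run D
t=20: ready={B,D,E,H} → run D
t=21: ready={B,D,E,H} → run D
t=22: ready={B,D,E,H} → run D
t=23: ready={B,E,H} → run E
t=24: ready={B,E,H} → run E
t=25: ready={B,E,H} → run E
t=26: ready={B,E,H} → run E
t=27: ready={B,E,H} → run E
t=28: ready={B,H} → run B
t=29: ready={B,H} → run B
t=30: ready={H} → run H
t=31: ready={H} → run H
t=32: ready={H} → run H
t=33: ready={H} → run H
t=34: ready={H} → run H
t=35: ready={H} → run H
t=36: (idle)
t=37: (idle)
t=38: (idle)
t=39: (idle)
t=40: (idle)
t=41: (idle)
t=42: (idle)
t=43: (idle)
t=44: (idle)

context switches = 10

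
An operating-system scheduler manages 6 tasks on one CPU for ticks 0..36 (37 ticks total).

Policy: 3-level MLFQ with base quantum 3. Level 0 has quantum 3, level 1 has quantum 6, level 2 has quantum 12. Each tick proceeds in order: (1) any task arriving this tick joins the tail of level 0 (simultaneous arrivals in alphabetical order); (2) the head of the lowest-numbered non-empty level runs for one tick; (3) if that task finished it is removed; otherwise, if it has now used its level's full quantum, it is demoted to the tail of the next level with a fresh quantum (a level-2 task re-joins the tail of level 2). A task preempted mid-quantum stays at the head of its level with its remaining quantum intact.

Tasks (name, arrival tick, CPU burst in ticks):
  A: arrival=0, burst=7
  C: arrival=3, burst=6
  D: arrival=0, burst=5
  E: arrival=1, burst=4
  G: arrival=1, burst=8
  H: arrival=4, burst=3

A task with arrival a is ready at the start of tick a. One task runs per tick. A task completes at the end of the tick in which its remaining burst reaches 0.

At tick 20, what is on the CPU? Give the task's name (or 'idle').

t=0: L0/L1/L2 = AD/-/- → run A
t=1: L0/L1/L2 = ADEG/-/- → run A
t=2: L0/L1/L2 = ADEG/-/- → run A
t=3: L0/L1/L2 = DEGC/A/- → run D
t=4: L0/L1/L2 = DEGCH/A/- → run D
t=5: L0/L1/L2 = DEGCH/A/- → run D
t=6: L0/L1/L2 = EGCH/AD/- → run E
t=7: L0/L1/L2 = EGCH/AD/- → run E
t=8: L0/L1/L2 = EGCH/AD/- → run E
t=9: L0/L1/L2 = GCH/ADE/- → run G
t=10: L0/L1/L2 = GCH/ADE/- → run G
t=11: L0/L1/L2 = GCH/ADE/- → run G
t=12: L0/L1/L2 = CH/ADEG/- → run C
t=13: L0/L1/L2 = CH/ADEG/- → run C
t=14: L0/L1/L2 = CH/ADEG/- → run C
t=15: L0/L1/L2 = H/ADEGC/- → run H
t=16: L0/L1/L2 = H/ADEGC/- → run H
t=17: L0/L1/L2 = H/ADEGC/- → run H
t=18: L0/L1/L2 = -/ADEGC/- → run A
t=19: L0/L1/L2 = -/ADEGC/- → run A
t=20: L0/L1/L2 = -/ADEGC/- → run A
t=21: L0/L1/L2 = -/ADEGC/- → run A
t=22: L0/L1/L2 = -/DEGC/- → run D
t=23: L0/L1/L2 = -/DEGC/- → run D
t=24: L0/L1/L2 = -/EGC/- → run E
t=25: L0/L1/L2 = -/GC/- → run G
t=26: L0/L1/L2 = -/GC/- → run G
t=27: L0/L1/L2 = -/GC/- → run G
t=28: L0/L1/L2 = -/GC/- → run G
t=29: L0/L1/L2 = -/GC/- → run G
t=30: L0/L1/L2 = -/C/- → run C
t=31: L0/L1/L2 = -/C/- → run C
t=32: L0/L1/L2 = -/C/- → run C
t=33: (idle)
t=34: (idle)
t=35: (idle)
t=36: (idle)

running at tick 20 = A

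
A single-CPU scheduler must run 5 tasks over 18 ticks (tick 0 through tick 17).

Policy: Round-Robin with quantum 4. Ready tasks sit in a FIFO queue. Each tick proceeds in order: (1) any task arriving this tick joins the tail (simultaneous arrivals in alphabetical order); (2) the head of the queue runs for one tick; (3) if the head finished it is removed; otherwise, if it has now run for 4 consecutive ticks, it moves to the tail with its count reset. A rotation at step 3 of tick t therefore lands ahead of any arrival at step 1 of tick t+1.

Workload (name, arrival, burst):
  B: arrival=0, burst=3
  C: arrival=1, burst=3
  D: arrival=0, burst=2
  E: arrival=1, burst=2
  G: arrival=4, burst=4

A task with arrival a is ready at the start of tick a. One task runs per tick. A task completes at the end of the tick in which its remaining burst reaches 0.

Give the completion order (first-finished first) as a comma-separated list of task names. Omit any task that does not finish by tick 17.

t=0: queue=[B,D] q_used=0 → run B
t=1: queue=[B,D,C,E] q_used=1 → run B
t=2: queue=[B,D,C,E] q_used=2 → run B
t=3: queue=[D,C,E] q_used=0 → run D
t=4: queue=[D,C,E,G] q_used=1 → run D
t=5: queue=[C,E,G] q_used=0 → run C
t=6: queue=[C,E,G] q_used=1 → run C
t=7: queue=[C,E,G] q_used=2 → run C
t=8: queue=[E,G] q_used=0 → run E
t=9: queue=[E,G] q_used=1 → run E
t=10: queue=[G] q_used=0 → run G
t=11: queue=[G] q_used=1 → run G
t=12: queue=[G] q_used=2 → run G
t=13: queue=[G] q_used=3 → run G
t=14: (idle)
t=15: (idle)
t=16: (idle)
t=17: (idle)

completion order = B, D, C, E, G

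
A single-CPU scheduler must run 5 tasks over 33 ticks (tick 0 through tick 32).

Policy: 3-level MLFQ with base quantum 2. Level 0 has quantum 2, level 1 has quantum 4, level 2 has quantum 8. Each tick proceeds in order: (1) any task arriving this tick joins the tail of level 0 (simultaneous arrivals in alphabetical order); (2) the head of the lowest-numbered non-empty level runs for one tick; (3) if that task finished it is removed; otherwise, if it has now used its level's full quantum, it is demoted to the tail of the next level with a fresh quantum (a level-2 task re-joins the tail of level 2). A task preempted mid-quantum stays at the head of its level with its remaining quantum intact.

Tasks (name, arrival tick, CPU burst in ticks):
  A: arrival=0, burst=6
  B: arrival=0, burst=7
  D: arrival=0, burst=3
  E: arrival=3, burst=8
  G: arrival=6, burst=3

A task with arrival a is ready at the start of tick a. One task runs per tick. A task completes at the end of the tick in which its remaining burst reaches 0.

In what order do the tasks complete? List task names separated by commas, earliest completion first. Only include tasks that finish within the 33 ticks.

completion order = A, D, G, B, E

t=0: L0/L1/L2 = ABD/-/- → run A
t=1: L0/L1/L2 = ABD/-/- → run A
t=2: L0/L1/L2 = BD/A/- → run B
t=3: L0/L1/L2 = BDE/A/- → run B
t=4: L0/L1/L2 = DE/AB/- → run D
t=5: L0/L1/L2 = DE/AB/- → run D
t=6: L0/L1/L2 = EG/ABD/- → run E
t=7: L0/L1/L2 = EG/ABD/- → run E
t=8: L0/L1/L2 = G/ABDE/- → run G
t=9: L0/L1/L2 = G/ABDE/- → run G
t=10: L0/L1/L2 = -/ABDEG/- → run A
t=11: L0/L1/L2 = -/ABDEG/- → run A
t=12: L0/L1/L2 = -/ABDEG/- → run A
t=13: L0/L1/L2 = -/ABDEG/- → run A
t=14: L0/L1/L2 = -/BDEG/- → run B
t=15: L0/L1/L2 = -/BDEG/- → run B
t=16: L0/L1/L2 = -/BDEG/- → run B
t=17: L0/L1/L2 = -/BDEG/- → run B
t=18: L0/L1/L2 = -/DEG/B → run D
t=19: L0/L1/L2 = -/EG/B → run E
t=20: L0/L1/L2 = -/EG/B → run E
t=21: L0/L1/L2 = -/EG/B → run E
t=22: L0/L1/L2 = -/EG/B → run E
t=23: L0/L1/L2 = -/G/BE → run G
t=24: L0/L1/L2 = -/-/BE → run B
t=25: L0/L1/L2 = -/-/E → run E
t=26: L0/L1/L2 = -/-/E → run E
t=27: (idle)
t=28: (idle)
t=29: (idle)
t=30: (idle)
t=31: (idle)
t=32: (idle)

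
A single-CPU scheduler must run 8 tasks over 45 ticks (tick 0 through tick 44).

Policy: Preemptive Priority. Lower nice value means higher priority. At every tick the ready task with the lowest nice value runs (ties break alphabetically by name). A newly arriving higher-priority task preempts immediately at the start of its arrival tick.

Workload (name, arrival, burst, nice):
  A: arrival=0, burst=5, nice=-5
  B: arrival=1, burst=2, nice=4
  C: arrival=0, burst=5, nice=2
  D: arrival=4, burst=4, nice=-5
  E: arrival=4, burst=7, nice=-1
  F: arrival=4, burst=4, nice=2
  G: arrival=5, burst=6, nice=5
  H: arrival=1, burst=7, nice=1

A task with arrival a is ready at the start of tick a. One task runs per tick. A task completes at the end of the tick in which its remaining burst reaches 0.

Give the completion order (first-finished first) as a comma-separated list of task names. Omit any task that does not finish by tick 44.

completion order = A, D, E, H, C, F, B, G

t=0: ready={A,C} → run A
t=1: ready={A,B,C,H} → run A
t=2: ready={A,B,C,H} → run A
t=3: ready={A,B,C,H} → run A
t=4: ready={A,B,C,D,E,F,H} → run A
t=5: ready={B,C,D,E,F,G,H} → run D
t=6: ready={B,C,D,E,F,G,H} → run D
t=7: ready={B,C,D,E,F,G,H} → run D
t=8: ready={B,C,D,E,F,G,H} → run D
t=9: ready={B,C,E,F,G,H} → run E
t=10: ready={B,C,E,F,G,H} → run E
t=11: ready={B,C,E,F,G,H} → run E
t=12: ready={B,C,E,F,G,H} → run E
t=13: ready={B,C,E,F,G,H} → run E
t=14: ready={B,C,E,F,G,H} → run E
t=15: ready={B,C,E,F,G,H} → run E
t=16: ready={B,C,F,G,H} → run H
t=17: ready={B,C,F,G,H} → run H
t=18: ready={B,C,F,G,H} → run H
t=19: ready={B,C,F,G,H} → run H
t=20: ready={B,C,F,G,H} → run H
t=21: ready={B,C,F,G,H} → run H
t=22: ready={B,C,F,G,H} → run H
t=23: ready={B,C,F,G} → run C
t=24: ready={B,C,F,G} → run C
t=25: ready={B,C,F,G} → run C
t=26: ready={B,C,F,G} → run C
t=27: ready={B,C,F,G} → run C
t=28: ready={B,F,G} → run F
t=29: ready={B,F,G} → run F
t=30: ready={B,F,G} → run F
t=31: ready={B,F,G} → run F
t=32: ready={B,G} → run B
t=33: ready={B,G} → run B
t=34: ready={G} → run G
t=35: ready={G} → run G
t=36: ready={G} → run G
t=37: ready={G} → run G
t=38: ready={G} → run G
t=39: ready={G} → run G
t=40: (idle)
t=41: (idle)
t=42: (idle)
t=43: (idle)
t=44: (idle)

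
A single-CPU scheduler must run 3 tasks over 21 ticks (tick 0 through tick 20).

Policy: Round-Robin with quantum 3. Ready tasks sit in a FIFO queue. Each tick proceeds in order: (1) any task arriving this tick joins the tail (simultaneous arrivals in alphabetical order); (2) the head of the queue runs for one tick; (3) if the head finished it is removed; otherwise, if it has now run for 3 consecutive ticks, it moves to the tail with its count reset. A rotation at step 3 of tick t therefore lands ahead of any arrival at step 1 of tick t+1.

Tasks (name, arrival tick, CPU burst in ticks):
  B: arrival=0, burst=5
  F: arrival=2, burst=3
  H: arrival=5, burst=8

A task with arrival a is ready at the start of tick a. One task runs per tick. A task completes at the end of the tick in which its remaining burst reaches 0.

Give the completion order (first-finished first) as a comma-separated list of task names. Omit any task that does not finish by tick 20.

t=0: queue=[B] q_used=0 → run B
t=1: queue=[B] q_used=1 → run B
t=2: queue=[B,F] q_used=2 → run B
t=3: queue=[F,B] q_used=0 → run F
t=4: queue=[F,B] q_used=1 → run F
t=5: queue=[F,B,H] q_used=2 → run F
t=6: queue=[B,H] q_used=0 → run B
t=7: queue=[B,H] q_used=1 → run B
t=8: queue=[H] q_used=0 → run H
t=9: queue=[H] q_used=1 → run H
t=10: queue=[H] q_used=2 → run H
t=11: queue=[H] q_used=0 → run H
t=12: queue=[H] q_used=1 → run H
t=13: queue=[H] q_used=2 → run H
t=14: queue=[H] q_used=0 → run H
t=15: queue=[H] q_used=1 → run H
t=16: (idle)
t=17: (idle)
t=18: (idle)
t=19: (idle)
t=20: (idle)

completion order = F, B, H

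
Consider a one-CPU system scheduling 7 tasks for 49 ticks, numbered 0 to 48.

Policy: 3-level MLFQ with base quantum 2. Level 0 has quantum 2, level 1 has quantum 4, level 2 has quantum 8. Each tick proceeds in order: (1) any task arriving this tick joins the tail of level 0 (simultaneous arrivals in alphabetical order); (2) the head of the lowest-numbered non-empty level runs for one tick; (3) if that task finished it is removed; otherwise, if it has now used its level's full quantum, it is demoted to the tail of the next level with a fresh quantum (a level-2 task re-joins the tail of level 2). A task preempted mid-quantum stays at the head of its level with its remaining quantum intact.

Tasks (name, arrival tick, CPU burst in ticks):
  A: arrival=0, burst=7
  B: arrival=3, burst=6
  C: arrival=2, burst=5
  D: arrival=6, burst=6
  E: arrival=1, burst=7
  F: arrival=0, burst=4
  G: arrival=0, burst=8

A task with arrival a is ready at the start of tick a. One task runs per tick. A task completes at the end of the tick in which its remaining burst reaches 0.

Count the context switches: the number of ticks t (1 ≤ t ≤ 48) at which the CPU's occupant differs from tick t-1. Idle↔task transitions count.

t=0: L0/L1/L2 = AFG/-/- → run A
t=1: L0/L1/L2 = AFGE/-/- → run A
t=2: L0/L1/L2 = FGEC/A/- → run F
t=3: L0/L1/L2 = FGECB/A/- → run F
t=4: L0/L1/L2 = GECB/AF/- → run G
t=5: L0/L1/L2 = GECB/AF/- → run G
t=6: L0/L1/L2 = ECBD/AFG/- → run E
t=7: L0/L1/L2 = ECBD/AFG/- → run E
t=8: L0/L1/L2 = CBD/AFGE/- → run C
t=9: L0/L1/L2 = CBD/AFGE/- → run C
t=10: L0/L1/L2 = BD/AFGEC/- → run B
t=11: L0/L1/L2 = BD/AFGEC/- → run B
t=12: L0/L1/L2 = D/AFGECB/- → run D
t=13: L0/L1/L2 = D/AFGECB/- → run D
t=14: L0/L1/L2 = -/AFGECBD/- → run A
t=15: L0/L1/L2 = -/AFGECBD/- → run A
t=16: L0/L1/L2 = -/AFGECBD/- → run A
t=17: L0/L1/L2 = -/AFGECBD/- → run A
t=18: L0/L1/L2 = -/FGECBD/A → run F
t=19: L0/L1/L2 = -/FGECBD/A → run F
t=20: L0/L1/L2 = -/GECBD/A → run G
t=21: L0/L1/L2 = -/GECBD/A → run G
t=22: L0/L1/L2 = -/GECBD/A → run G
t=23: L0/L1/L2 = -/GECBD/A → run G
t=24: L0/L1/L2 = -/ECBD/AG → run E
t=25: L0/L1/L2 = -/ECBD/AG → run E
t=26: L0/L1/L2 = -/ECBD/AG → run E
t=27: L0/L1/L2 = -/ECBD/AG → run E
t=28: L0/L1/L2 = -/CBD/AGE → run C
t=29: L0/L1/L2 = -/CBD/AGE → run C
t=30: L0/L1/L2 = -/CBD/AGE → run C
t=31: L0/L1/L2 = -/BD/AGE → run B
t=32: L0/L1/L2 = -/BD/AGE → run B
t=33: L0/L1/L2 = -/BD/AGE → run B
t=34: L0/L1/L2 = -/BD/AGE → run B
t=35: L0/L1/L2 = -/D/AGE → run D
t=36: L0/L1/L2 = -/D/AGE → run D
t=37: L0/L1/L2 = -/D/AGE → run D
t=38: L0/L1/L2 = -/D/AGE → run D
t=39: L0/L1/L2 = -/-/AGE → run A
t=40: L0/L1/L2 = -/-/GE → run G
t=41: L0/L1/L2 = -/-/GE → run G
t=42: L0/L1/L2 = -/-/E → run E
t=43: (idle)
t=44: (idle)
t=45: (idle)
t=46: (idle)
t=47: (idle)
t=48: (idle)

context switches = 17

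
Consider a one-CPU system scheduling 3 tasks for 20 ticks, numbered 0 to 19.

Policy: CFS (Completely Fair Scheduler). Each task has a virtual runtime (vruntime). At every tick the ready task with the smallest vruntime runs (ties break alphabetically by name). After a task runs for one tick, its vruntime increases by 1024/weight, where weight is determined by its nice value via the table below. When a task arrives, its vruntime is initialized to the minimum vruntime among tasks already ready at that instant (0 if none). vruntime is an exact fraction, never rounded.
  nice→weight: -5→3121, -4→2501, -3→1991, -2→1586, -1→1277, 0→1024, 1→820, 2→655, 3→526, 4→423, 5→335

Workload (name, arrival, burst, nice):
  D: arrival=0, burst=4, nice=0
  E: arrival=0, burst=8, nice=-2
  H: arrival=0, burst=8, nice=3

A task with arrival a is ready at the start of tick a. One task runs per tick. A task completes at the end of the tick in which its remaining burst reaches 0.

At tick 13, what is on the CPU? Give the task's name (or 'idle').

running at tick 13 = H

t=0: vr[D=0 E=0 H=0] → run D
t=1: vr[D=1 E=0 H=0] → run E
t=2: vr[D=1 E=512/793 H=0] → run H
t=3: vr[D=1 E=512/793 H=512/263] → run E
t=4: vr[D=1 E=1024/793 H=512/263] → run D
t=5: vr[D=2 E=1024/793 H=512/263] → run E
t=6: vr[D=2 E=1536/793 H=512/263] → run E
t=7: vr[D=2 E=2048/793 H=512/263] → run H
t=8: vr[D=2 E=2048/793 H=1024/263] → run D
t=9: vr[D=3 E=2048/793 H=1024/263] → run E
t=10: vr[D=3 E=2560/793 H=1024/263] → run D
t=11: vr[E=2560/793 H=1024/263] → run E
t=12: vr[E=3072/793 H=1024/263] → run E
t=13: vr[E=3584/793 H=1024/263] → run H
t=14: vr[E=3584/793 H=1536/263] → run E
t=15: vr[H=1536/263] → run H
t=16: vr[H=2048/263] → run H
t=17: vr[H=2560/263] → run H
t=18: vr[H=3072/263] → run H
t=19: vr[H=3584/263] → run H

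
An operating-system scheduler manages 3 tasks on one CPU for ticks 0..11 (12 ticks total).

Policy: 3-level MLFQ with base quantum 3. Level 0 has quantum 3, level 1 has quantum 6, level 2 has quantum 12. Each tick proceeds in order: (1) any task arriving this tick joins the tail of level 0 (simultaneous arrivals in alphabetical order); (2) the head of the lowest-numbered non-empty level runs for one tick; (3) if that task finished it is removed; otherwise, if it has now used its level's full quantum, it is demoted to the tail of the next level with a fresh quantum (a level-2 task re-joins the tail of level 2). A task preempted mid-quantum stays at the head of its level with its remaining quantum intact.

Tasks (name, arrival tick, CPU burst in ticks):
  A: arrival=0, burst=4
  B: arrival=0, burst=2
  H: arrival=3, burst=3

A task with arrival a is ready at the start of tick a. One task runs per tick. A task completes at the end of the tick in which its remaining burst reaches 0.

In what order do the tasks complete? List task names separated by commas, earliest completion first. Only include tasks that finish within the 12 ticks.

t=0: L0/L1/L2 = AB/-/- → run A
t=1: L0/L1/L2 = AB/-/- → run A
t=2: L0/L1/L2 = AB/-/- → run A
t=3: L0/L1/L2 = BH/A/- → run B
t=4: L0/L1/L2 = BH/A/- → run B
t=5: L0/L1/L2 = H/A/- → run H
t=6: L0/L1/L2 = H/A/- → run H
t=7: L0/L1/L2 = H/A/- → run H
t=8: L0/L1/L2 = -/A/- → run A
t=9: (idle)
t=10: (idle)
t=11: (idle)

completion order = B, H, A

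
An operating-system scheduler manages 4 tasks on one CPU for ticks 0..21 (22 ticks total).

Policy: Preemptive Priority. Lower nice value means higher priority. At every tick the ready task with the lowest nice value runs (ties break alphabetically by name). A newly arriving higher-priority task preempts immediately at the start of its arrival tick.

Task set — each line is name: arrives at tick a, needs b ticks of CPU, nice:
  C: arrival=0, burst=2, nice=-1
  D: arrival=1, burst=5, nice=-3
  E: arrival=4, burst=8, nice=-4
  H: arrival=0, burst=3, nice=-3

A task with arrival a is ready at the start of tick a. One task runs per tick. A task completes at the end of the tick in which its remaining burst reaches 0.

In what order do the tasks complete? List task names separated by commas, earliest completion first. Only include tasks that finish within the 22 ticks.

completion order = E, D, H, C

t=0: ready={C,H} → run H
t=1: ready={C,D,H} → run D
t=2: ready={C,D,H} → run D
t=3: ready={C,D,H} → run D
t=4: ready={C,D,E,H} → run E
t=5: ready={C,D,E,H} → run E
t=6: ready={C,D,E,H} → run E
t=7: ready={C,D,E,H} → run E
t=8: ready={C,D,E,H} → run E
t=9: ready={C,D,E,H} → run E
t=10: ready={C,D,E,H} → run E
t=11: ready={C,D,E,H} → run E
t=12: ready={C,D,H} → run D
t=13: ready={C,D,H} → run D
t=14: ready={C,H} → run H
t=15: ready={C,H} → run H
t=16: ready={C} → run C
t=17: ready={C} → run C
t=18: (idle)
t=19: (idle)
t=20: (idle)
t=21: (idle)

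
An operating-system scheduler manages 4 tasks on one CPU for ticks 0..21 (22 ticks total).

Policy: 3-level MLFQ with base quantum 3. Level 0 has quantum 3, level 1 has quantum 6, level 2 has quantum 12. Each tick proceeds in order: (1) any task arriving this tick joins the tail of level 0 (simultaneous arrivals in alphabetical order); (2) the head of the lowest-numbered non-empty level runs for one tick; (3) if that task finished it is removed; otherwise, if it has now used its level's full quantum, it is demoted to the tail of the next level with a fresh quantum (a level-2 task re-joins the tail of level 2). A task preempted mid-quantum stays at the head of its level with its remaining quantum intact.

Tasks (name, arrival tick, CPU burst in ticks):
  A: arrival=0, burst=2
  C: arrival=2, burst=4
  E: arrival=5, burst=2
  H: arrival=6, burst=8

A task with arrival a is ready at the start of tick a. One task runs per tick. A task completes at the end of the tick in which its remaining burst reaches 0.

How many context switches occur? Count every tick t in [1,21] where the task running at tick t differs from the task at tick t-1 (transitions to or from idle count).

t=0: L0/L1/L2 = A/-/- → run A
t=1: L0/L1/L2 = A/-/- → run A
t=2: L0/L1/L2 = C/-/- → run C
t=3: L0/L1/L2 = C/-/- → run C
t=4: L0/L1/L2 = C/-/- → run C
t=5: L0/L1/L2 = E/C/- → run E
t=6: L0/L1/L2 = EH/C/- → run E
t=7: L0/L1/L2 = H/C/- → run H
t=8: L0/L1/L2 = H/C/- → run H
t=9: L0/L1/L2 = H/C/- → run H
t=10: L0/L1/L2 = -/CH/- → run C
t=11: L0/L1/L2 = -/H/- → run H
t=12: L0/L1/L2 = -/H/- → run H
t=13: L0/L1/L2 = -/H/- → run H
t=14: L0/L1/L2 = -/H/- → run H
t=15: L0/L1/L2 = -/H/- → run H
t=16: (idle)
t=17: (idle)
t=18: (idle)
t=19: (idle)
t=20: (idle)
t=21: (idle)

context switches = 6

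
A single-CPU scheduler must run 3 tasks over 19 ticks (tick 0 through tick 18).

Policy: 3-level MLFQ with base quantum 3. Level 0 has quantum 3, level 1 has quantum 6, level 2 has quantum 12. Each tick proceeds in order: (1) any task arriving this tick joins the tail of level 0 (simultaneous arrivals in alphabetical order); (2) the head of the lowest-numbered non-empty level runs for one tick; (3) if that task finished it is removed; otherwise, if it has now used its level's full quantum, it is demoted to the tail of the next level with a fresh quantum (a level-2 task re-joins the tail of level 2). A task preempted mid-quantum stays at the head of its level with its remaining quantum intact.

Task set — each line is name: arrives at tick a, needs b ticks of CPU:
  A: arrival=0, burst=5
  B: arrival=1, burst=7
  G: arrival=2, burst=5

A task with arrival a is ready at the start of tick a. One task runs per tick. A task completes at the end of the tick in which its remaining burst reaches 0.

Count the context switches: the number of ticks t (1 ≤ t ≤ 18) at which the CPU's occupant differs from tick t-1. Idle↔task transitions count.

context switches = 6

t=0: L0/L1/L2 = A/-/- → run A
t=1: L0/L1/L2 = AB/-/- → run A
t=2: L0/L1/L2 = ABG/-/- → run A
t=3: L0/L1/L2 = BG/A/- → run B
t=4: L0/L1/L2 = BG/A/- → run B
t=5: L0/L1/L2 = BG/A/- → run B
t=6: L0/L1/L2 = G/AB/- → run G
t=7: L0/L1/L2 = G/AB/- → run G
t=8: L0/L1/L2 = G/AB/- → run G
t=9: L0/L1/L2 = -/ABG/- → run A
t=10: L0/L1/L2 = -/ABG/- → run A
t=11: L0/L1/L2 = -/BG/- → run B
t=12: L0/L1/L2 = -/BG/- → run B
t=13: L0/L1/L2 = -/BG/- → run B
t=14: L0/L1/L2 = -/BG/- → run B
t=15: L0/L1/L2 = -/G/- → run G
t=16: L0/L1/L2 = -/G/- → run G
t=17: (idle)
t=18: (idle)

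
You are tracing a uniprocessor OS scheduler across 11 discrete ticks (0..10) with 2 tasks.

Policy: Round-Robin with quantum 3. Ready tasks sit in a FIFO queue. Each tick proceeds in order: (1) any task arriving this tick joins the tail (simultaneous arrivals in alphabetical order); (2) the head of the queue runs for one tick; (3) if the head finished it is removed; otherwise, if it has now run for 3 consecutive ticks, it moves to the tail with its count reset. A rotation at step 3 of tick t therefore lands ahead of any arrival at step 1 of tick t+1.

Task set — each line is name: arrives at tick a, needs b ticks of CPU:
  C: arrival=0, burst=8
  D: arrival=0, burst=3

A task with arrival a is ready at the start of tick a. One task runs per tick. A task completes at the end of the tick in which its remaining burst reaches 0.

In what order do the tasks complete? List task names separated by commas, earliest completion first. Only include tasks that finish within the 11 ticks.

t=0: queue=[C,D] q_used=0 → run C
t=1: queue=[C,D] q_used=1 → run C
t=2: queue=[C,D] q_used=2 → run C
t=3: queue=[D,C] q_used=0 → run D
t=4: queue=[D,C] q_used=1 → run D
t=5: queue=[D,C] q_used=2 → run D
t=6: queue=[C] q_used=0 → run C
t=7: queue=[C] q_used=1 → run C
t=8: queue=[C] q_used=2 → run C
t=9: queue=[C] q_used=0 → run C
t=10: queue=[C] q_used=1 → run C

completion order = D, C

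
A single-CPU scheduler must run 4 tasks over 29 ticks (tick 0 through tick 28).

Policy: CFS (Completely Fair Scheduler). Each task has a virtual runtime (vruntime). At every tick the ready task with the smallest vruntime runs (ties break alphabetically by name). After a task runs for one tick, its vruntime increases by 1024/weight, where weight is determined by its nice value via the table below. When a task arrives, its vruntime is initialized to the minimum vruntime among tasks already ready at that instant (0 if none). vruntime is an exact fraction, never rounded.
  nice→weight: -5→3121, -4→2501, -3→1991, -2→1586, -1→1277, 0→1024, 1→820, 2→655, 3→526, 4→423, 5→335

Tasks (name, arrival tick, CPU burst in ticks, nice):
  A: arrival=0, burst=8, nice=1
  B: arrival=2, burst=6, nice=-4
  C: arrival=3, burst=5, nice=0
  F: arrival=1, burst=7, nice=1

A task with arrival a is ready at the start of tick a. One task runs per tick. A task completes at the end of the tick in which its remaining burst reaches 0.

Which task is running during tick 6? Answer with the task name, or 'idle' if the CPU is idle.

running at tick 6 = B

t=0: vr[A=0] → run A
t=1: vr[A=256/205 F=256/205] → run A
t=2: vr[A=512/205 B=256/205 F=256/205] → run B
t=3: vr[A=512/205 B=20736/12505 C=256/205 F=256/205] → run C
t=4: vr[A=512/205 B=20736/12505 C=461/205 F=256/205] → run F
t=5: vr[A=512/205 B=20736/12505 C=461/205 F=512/205] → run B
t=6: vr[A=512/205 B=25856/12505 C=461/205 F=512/205] → run B
t=7: vr[A=512/205 B=30976/12505 C=461/205 F=512/205] → run C
t=8: vr[A=512/205 B=30976/12505 C=666/205 F=512/205] → run B
t=9: vr[A=512/205 B=36096/12505 C=666/205 F=512/205] → run A
t=10: vr[A=768/205 B=36096/12505 C=666/205 F=512/205] → run F
t=11: vr[A=768/205 B=36096/12505 C=666/205 F=768/205] → run B
t=12: vr[A=768/205 B=41216/12505 C=666/205 F=768/205] → run C
t=13: vr[A=768/205 B=41216/12505 C=871/205 F=768/205] → run B
t=14: vr[A=768/205 C=871/205 F=768/205] → run A
t=15: vr[A=1024/205 C=871/205 F=768/205] → run F
t=16: vr[A=1024/205 C=871/205 F=1024/205] → run C
t=17: vr[A=1024/205 C=1076/205 F=1024/205] → run A
t=18: vr[A=256/41 C=1076/205 F=1024/205] → run F
t=19: vr[A=256/41 C=1076/205 F=256/41] → run C
t=20: vr[A=256/41 F=256/41] → run A
t=21: vr[A=1536/205 F=256/41] → run F
t=22: vr[A=1536/205 F=1536/205] → run A
t=23: vr[A=1792/205 F=1536/205] → run F
t=24: vr[A=1792/205 F=1792/205] → run A
t=25: vr[F=1792/205] → run F
t=26: (idle)
t=27: (idle)
t=28: (idle)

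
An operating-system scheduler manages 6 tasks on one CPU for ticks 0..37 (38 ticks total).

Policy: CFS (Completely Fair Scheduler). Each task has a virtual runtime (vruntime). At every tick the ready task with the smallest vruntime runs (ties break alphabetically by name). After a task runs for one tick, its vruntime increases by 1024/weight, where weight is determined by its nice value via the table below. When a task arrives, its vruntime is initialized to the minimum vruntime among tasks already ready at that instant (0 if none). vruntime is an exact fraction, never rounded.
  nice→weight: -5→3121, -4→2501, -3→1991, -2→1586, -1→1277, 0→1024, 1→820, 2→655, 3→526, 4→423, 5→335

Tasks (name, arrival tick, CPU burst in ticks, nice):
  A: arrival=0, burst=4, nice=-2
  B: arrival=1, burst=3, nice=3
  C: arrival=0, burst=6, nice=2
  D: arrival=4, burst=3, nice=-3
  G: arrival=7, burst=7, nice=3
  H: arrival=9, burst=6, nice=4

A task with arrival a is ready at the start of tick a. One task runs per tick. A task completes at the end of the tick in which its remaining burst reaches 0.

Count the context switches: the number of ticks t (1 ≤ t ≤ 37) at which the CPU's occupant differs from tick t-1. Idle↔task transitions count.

t=0: vr[A=0 C=0] → run A
t=1: vr[A=512/793 B=0 C=0] → run B
t=2: vr[A=512/793 B=512/263 C=0] → run C
t=3: vr[A=512/793 B=512/263 C=1024/655] → run A
t=4: vr[A=1024/793 B=512/263 C=1024/655 D=1024/793] → run A
t=5: vr[A=1536/793 B=512/263 C=1024/655 D=1024/793] → run D
t=6: vr[A=1536/793 B=512/263 C=1024/655 D=2850816/1578863] → run C
t=7: vr[A=1536/793 B=512/263 C=2048/655 D=2850816/1578863 G=2850816/1578863] → run D
t=8: vr[A=1536/793 B=512/263 C=2048/655 D=3662848/1578863 G=2850816/1578863] → run G
t=9: vr[A=1536/793 B=512/263 C=2048/655 D=3662848/1578863 G=1558142464/415240969 H=1536/793] → run A
t=10: vr[B=512/263 C=2048/655 D=3662848/1578863 G=1558142464/415240969 H=1536/793] → run H
t=11: vr[B=512/263 C=2048/655 D=3662848/1578863 G=1558142464/415240969 H=1461760/335439] → run B
t=12: vr[B=1024/263 C=2048/655 D=3662848/1578863 G=1558142464/415240969 H=1461760/335439] → run D
t=13: vr[B=1024/263 C=2048/655 G=1558142464/415240969 H=1461760/335439] → run C
t=14: vr[B=1024/263 C=3072/655 G=1558142464/415240969 H=1461760/335439] → run G
t=15: vr[B=1024/263 C=3072/655 G=2366520320/415240969 H=1461760/335439] → run B
t=16: vr[C=3072/655 G=2366520320/415240969 H=1461760/335439] → run H
t=17: vr[C=3072/655 G=2366520320/415240969 H=2273792/335439] → run C
t=18: vr[C=4096/655 G=2366520320/415240969 H=2273792/335439] → run G
t=19: vr[C=4096/655 G=3174898176/415240969 H=2273792/335439] → run C
t=20: vr[C=1024/131 G=3174898176/415240969 H=2273792/335439] → run H
t=21: vr[C=1024/131 G=3174898176/415240969 H=1028608/111813] → run G
t=22: vr[C=1024/131 G=3983276032/415240969 H=1028608/111813] → run C
t=23: vr[G=3983276032/415240969 H=1028608/111813] → run H
t=24: vr[G=3983276032/415240969 H=3897856/335439] → run G
t=25: vr[G=4791653888/415240969 H=3897856/335439] → run G
t=26: vr[G=5600031744/415240969 H=3897856/335439] → run H
t=27: vr[G=5600031744/415240969 H=4709888/335439] → run G
t=28: vr[H=4709888/335439] → run H
t=29: (idle)
t=30: (idle)
t=31: (idle)
t=32: (idle)
t=33: (idle)
t=34: (idle)
t=35: (idle)
t=36: (idle)
t=37: (idle)

context switches = 27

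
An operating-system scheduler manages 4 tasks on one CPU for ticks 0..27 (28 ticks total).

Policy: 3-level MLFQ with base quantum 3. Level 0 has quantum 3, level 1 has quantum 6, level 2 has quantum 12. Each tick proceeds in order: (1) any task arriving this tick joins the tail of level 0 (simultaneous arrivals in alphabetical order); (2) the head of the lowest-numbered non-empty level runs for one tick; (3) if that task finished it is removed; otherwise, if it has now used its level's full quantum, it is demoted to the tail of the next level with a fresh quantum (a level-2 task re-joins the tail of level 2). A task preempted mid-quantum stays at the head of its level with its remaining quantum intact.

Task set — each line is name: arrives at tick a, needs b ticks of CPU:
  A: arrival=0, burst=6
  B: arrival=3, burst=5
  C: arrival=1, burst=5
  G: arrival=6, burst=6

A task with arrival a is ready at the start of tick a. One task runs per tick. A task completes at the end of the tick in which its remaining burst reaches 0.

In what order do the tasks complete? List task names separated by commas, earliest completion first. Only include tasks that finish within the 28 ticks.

completion order = A, C, B, G

t=0: L0/L1/L2 = A/-/- → run A
t=1: L0/L1/L2 = AC/-/- → run A
t=2: L0/L1/L2 = AC/-/- → run A
t=3: L0/L1/L2 = CB/A/- → run C
t=4: L0/L1/L2 = CB/A/- → run C
t=5: L0/L1/L2 = CB/A/- → run C
t=6: L0/L1/L2 = BG/AC/- → run B
t=7: L0/L1/L2 = BG/AC/- → run B
t=8: L0/L1/L2 = BG/AC/- → run B
t=9: L0/L1/L2 = G/ACB/- → run G
t=10: L0/L1/L2 = G/ACB/- → run G
t=11: L0/L1/L2 = G/ACB/- → run G
t=12: L0/L1/L2 = -/ACBG/- → run A
t=13: L0/L1/L2 = -/ACBG/- → run A
t=14: L0/L1/L2 = -/ACBG/- → run A
t=15: L0/L1/L2 = -/CBG/- → run C
t=16: L0/L1/L2 = -/CBG/- → run C
t=17: L0/L1/L2 = -/BG/- → run B
t=18: L0/L1/L2 = -/BG/- → run B
t=19: L0/L1/L2 = -/G/- → run G
t=20: L0/L1/L2 = -/G/- → run G
t=21: L0/L1/L2 = -/G/- → run G
t=22: (idle)
t=23: (idle)
t=24: (idle)
t=25: (idle)
t=26: (idle)
t=27: (idle)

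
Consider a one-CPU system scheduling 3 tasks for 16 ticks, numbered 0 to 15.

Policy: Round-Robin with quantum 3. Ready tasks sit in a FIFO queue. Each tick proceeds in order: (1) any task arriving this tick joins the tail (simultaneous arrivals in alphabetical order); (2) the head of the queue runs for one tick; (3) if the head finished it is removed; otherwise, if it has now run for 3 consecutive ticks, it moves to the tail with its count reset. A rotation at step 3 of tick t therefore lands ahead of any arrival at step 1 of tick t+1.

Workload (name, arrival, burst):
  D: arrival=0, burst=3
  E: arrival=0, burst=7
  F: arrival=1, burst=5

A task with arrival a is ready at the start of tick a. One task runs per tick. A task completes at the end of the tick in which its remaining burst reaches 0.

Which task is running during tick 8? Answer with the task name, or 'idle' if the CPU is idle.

running at tick 8 = F

t=0: queue=[D,E] q_used=0 → run D
t=1: queue=[D,E,F] q_used=1 → run D
t=2: queue=[D,E,F] q_used=2 → run D
t=3: queue=[E,F] q_used=0 → run E
t=4: queue=[E,F] q_used=1 → run E
t=5: queue=[E,F] q_used=2 → run E
t=6: queue=[F,E] q_used=0 → run F
t=7: queue=[F,E] q_used=1 → run F
t=8: queue=[F,E] q_used=2 → run F
t=9: queue=[E,F] q_used=0 → run E
t=10: queue=[E,F] q_used=1 → run E
t=11: queue=[E,F] q_used=2 → run E
t=12: queue=[F,E] q_used=0 → run F
t=13: queue=[F,E] q_used=1 → run F
t=14: queue=[E] q_used=0 → run E
t=15: (idle)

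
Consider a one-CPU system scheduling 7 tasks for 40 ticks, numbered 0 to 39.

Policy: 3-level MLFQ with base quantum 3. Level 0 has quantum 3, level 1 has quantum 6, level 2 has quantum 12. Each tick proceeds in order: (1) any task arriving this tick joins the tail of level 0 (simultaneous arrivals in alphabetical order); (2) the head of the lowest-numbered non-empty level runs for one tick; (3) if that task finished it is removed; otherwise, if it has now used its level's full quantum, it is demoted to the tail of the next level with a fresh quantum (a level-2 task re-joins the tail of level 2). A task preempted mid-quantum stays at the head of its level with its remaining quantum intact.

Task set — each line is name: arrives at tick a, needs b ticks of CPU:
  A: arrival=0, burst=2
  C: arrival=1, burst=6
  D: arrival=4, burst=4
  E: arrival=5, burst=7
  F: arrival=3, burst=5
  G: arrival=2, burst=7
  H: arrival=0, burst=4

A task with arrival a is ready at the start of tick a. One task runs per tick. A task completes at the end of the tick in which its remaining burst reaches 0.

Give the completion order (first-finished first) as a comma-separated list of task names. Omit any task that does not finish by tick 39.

t=0: L0/L1/L2 = AH/-/- → run A
t=1: L0/L1/L2 = AHC/-/- → run A
t=2: L0/L1/L2 = HCG/-/- → run H
t=3: L0/L1/L2 = HCGF/-/- → run H
t=4: L0/L1/L2 = HCGFD/-/- → run H
t=5: L0/L1/L2 = CGFDE/H/- → run C
t=6: L0/L1/L2 = CGFDE/H/- → run C
t=7: L0/L1/L2 = CGFDE/H/- → run C
t=8: L0/L1/L2 = GFDE/HC/- → run G
t=9: L0/L1/L2 = GFDE/HC/- → run G
t=10: L0/L1/L2 = GFDE/HC/- → run G
t=11: L0/L1/L2 = FDE/HCG/- → run F
t=12: L0/L1/L2 = FDE/HCG/- → run F
t=13: L0/L1/L2 = FDE/HCG/- → run F
t=14: L0/L1/L2 = DE/HCGF/- → run D
t=15: L0/L1/L2 = DE/HCGF/- → run D
t=16: L0/L1/L2 = DE/HCGF/- → run D
t=17: L0/L1/L2 = E/HCGFD/- → run E
t=18: L0/L1/L2 = E/HCGFD/- → run E
t=19: L0/L1/L2 = E/HCGFD/- → run E
t=20: L0/L1/L2 = -/HCGFDE/- → run H
t=21: L0/L1/L2 = -/CGFDE/- → run C
t=22: L0/L1/L2 = -/CGFDE/- → run C
t=23: L0/L1/L2 = -/CGFDE/- → run C
t=24: L0/L1/L2 = -/GFDE/- → run G
t=25: L0/L1/L2 = -/GFDE/- → run G
t=26: L0/L1/L2 = -/GFDE/- → run G
t=27: L0/L1/L2 = -/GFDE/- → run G
t=28: L0/L1/L2 = -/FDE/- → run F
t=29: L0/L1/L2 = -/FDE/- → run F
t=30: L0/L1/L2 = -/DE/- → run D
t=31: L0/L1/L2 = -/E/- → run E
t=32: L0/L1/L2 = -/E/- → run E
t=33: L0/L1/L2 = -/E/- → run E
t=34: L0/L1/L2 = -/E/- → run E
t=35: (idle)
t=36: (idle)
t=37: (idle)
t=38: (idle)
t=39: (idle)

completion order = A, H, C, G, F, D, E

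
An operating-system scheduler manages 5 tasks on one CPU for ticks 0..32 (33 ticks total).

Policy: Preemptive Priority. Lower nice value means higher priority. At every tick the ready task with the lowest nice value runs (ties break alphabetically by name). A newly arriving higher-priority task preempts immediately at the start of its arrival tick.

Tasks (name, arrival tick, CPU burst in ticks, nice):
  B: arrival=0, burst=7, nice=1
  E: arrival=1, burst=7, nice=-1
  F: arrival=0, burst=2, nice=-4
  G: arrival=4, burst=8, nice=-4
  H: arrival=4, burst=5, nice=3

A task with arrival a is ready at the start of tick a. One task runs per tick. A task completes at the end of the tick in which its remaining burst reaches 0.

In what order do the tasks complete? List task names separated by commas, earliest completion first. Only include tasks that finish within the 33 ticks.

completion order = F, G, E, B, H

t=0: ready={B,F} → run F
t=1: ready={B,E,F} → run F
t=2: ready={B,E} → run E
t=3: ready={B,E} → run E
t=4: ready={B,E,G,H} → run G
t=5: ready={B,E,G,H} → run G
t=6: ready={B,E,G,H} → run G
t=7: ready={B,E,G,H} → run G
t=8: ready={B,E,G,H} → run G
t=9: ready={B,E,G,H} → run G
t=10: ready={B,E,G,H} → run G
t=11: ready={B,E,G,H} → run G
t=12: ready={B,E,H} → run E
t=13: ready={B,E,H} → run E
t=14: ready={B,E,H} → run E
t=15: ready={B,E,H} → run E
t=16: ready={B,E,H} → run E
t=17: ready={B,H} → run B
t=18: ready={B,H} → run B
t=19: ready={B,H} → run B
t=20: ready={B,H} → run B
t=21: ready={B,H} → run B
t=22: ready={B,H} → run B
t=23: ready={B,H} → run B
t=24: ready={H} → run H
t=25: ready={H} → run H
t=26: ready={H} → run H
t=27: ready={H} → run H
t=28: ready={H} → run H
t=29: (idle)
t=30: (idle)
t=31: (idle)
t=32: (idle)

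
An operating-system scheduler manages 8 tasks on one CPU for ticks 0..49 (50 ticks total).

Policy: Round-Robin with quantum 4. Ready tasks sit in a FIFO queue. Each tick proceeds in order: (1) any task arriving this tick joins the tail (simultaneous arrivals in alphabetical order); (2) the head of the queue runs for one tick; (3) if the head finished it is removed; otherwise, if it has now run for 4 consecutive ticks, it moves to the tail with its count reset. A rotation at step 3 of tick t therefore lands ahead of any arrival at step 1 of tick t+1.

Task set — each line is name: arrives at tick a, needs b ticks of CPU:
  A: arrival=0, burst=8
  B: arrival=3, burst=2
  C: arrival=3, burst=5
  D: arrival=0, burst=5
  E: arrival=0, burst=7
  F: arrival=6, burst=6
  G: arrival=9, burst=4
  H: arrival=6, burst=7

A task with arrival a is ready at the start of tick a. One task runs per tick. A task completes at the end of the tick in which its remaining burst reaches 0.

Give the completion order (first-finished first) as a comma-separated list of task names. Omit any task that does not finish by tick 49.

completion order = B, A, D, G, E, C, F, H

t=0: queue=[A,D,E] q_used=0 → run A
t=1: queue=[A,D,E] q_used=1 → run A
t=2: queue=[A,D,E] q_used=2 → run A
t=3: queue=[A,D,E,B,C] q_used=3 → run A
t=4: queue=[D,E,B,C,A] q_used=0 → run D
t=5: queue=[D,E,B,C,A] q_used=1 → run D
t=6: queue=[D,E,B,C,A,F,H] q_used=2 → run D
t=7: queue=[D,E,B,C,A,F,H] q_used=3 → run D
t=8: queue=[E,B,C,A,F,H,D] q_used=0 → run E
t=9: queue=[E,B,C,A,F,H,D,G] q_used=1 → run E
t=10: queue=[E,B,C,A,F,H,D,G] q_used=2 → run E
t=11: queue=[E,B,C,A,F,H,D,G] q_used=3 → run E
t=12: queue=[B,C,A,F,H,D,G,E] q_used=0 → run B
t=13: queue=[B,C,A,F,H,D,G,E] q_used=1 → run B
t=14: queue=[C,A,F,H,D,G,E] q_used=0 → run C
t=15: queue=[C,A,F,H,D,G,E] q_used=1 → run C
t=16: queue=[C,A,F,H,D,G,E] q_used=2 → run C
t=17: queue=[C,A,F,H,D,G,E] q_used=3 → run C
t=18: queue=[A,F,H,D,G,E,C] q_used=0 → run A
t=19: queue=[A,F,H,D,G,E,C] q_used=1 → run A
t=20: queue=[A,F,H,D,G,E,C] q_used=2 → run A
t=21: queue=[A,F,H,D,G,E,C] q_used=3 → run A
t=22: queue=[F,H,D,G,E,C] q_used=0 → run F
t=23: queue=[F,H,D,G,E,C] q_used=1 → run F
t=24: queue=[F,H,D,G,E,C] q_used=2 → run F
t=25: queue=[F,H,D,G,E,C] q_used=3 → run F
t=26: queue=[H,D,G,E,C,F] q_used=0 → run H
t=27: queue=[H,D,G,E,C,F] q_used=1 → run H
t=28: queue=[H,D,G,E,C,F] q_used=2 → run H
t=29: queue=[H,D,G,E,C,F] q_used=3 → run H
t=30: queue=[D,G,E,C,F,H] q_used=0 → run D
t=31: queue=[G,E,C,F,H] q_used=0 → run G
t=32: queue=[G,E,C,F,H] q_used=1 → run G
t=33: queue=[G,E,C,F,H] q_used=2 → run G
t=34: queue=[G,E,C,F,H] q_used=3 → run G
t=35: queue=[E,C,F,H] q_used=0 → run E
t=36: queue=[E,C,F,H] q_used=1 → run E
t=37: queue=[E,C,F,H] q_used=2 → run E
t=38: queue=[C,F,H] q_used=0 → run C
t=39: queue=[F,H] q_used=0 → run F
t=40: queue=[F,H] q_used=1 → run F
t=41: queue=[H] q_used=0 → run H
t=42: queue=[H] q_used=1 → run H
t=43: queue=[H] q_used=2 → run H
t=44: (idle)
t=45: (idle)
t=46: (idle)
t=47: (idle)
t=48: (idle)
t=49: (idle)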